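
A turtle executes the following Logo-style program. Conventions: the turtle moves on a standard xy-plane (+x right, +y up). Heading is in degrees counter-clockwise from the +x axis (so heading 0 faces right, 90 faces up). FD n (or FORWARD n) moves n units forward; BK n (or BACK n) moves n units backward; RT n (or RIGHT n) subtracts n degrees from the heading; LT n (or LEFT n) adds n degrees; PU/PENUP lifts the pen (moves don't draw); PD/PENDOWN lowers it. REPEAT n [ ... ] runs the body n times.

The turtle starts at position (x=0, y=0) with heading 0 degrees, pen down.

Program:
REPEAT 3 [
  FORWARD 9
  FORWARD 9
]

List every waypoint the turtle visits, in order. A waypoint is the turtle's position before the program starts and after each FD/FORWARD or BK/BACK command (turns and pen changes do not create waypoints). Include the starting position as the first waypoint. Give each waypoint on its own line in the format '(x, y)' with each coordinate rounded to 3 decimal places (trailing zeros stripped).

Answer: (0, 0)
(9, 0)
(18, 0)
(27, 0)
(36, 0)
(45, 0)
(54, 0)

Derivation:
Executing turtle program step by step:
Start: pos=(0,0), heading=0, pen down
REPEAT 3 [
  -- iteration 1/3 --
  FD 9: (0,0) -> (9,0) [heading=0, draw]
  FD 9: (9,0) -> (18,0) [heading=0, draw]
  -- iteration 2/3 --
  FD 9: (18,0) -> (27,0) [heading=0, draw]
  FD 9: (27,0) -> (36,0) [heading=0, draw]
  -- iteration 3/3 --
  FD 9: (36,0) -> (45,0) [heading=0, draw]
  FD 9: (45,0) -> (54,0) [heading=0, draw]
]
Final: pos=(54,0), heading=0, 6 segment(s) drawn
Waypoints (7 total):
(0, 0)
(9, 0)
(18, 0)
(27, 0)
(36, 0)
(45, 0)
(54, 0)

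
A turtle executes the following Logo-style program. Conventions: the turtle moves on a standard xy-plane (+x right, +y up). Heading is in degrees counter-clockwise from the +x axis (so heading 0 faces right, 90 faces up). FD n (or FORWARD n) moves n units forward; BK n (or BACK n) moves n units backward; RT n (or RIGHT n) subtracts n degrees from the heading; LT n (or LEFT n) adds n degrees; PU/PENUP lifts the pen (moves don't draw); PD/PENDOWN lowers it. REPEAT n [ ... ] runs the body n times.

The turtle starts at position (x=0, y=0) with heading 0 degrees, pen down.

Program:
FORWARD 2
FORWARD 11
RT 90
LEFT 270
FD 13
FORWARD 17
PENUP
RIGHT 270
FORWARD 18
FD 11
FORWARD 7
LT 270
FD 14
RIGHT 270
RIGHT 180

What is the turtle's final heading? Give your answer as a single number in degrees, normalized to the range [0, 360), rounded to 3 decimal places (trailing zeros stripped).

Answer: 90

Derivation:
Executing turtle program step by step:
Start: pos=(0,0), heading=0, pen down
FD 2: (0,0) -> (2,0) [heading=0, draw]
FD 11: (2,0) -> (13,0) [heading=0, draw]
RT 90: heading 0 -> 270
LT 270: heading 270 -> 180
FD 13: (13,0) -> (0,0) [heading=180, draw]
FD 17: (0,0) -> (-17,0) [heading=180, draw]
PU: pen up
RT 270: heading 180 -> 270
FD 18: (-17,0) -> (-17,-18) [heading=270, move]
FD 11: (-17,-18) -> (-17,-29) [heading=270, move]
FD 7: (-17,-29) -> (-17,-36) [heading=270, move]
LT 270: heading 270 -> 180
FD 14: (-17,-36) -> (-31,-36) [heading=180, move]
RT 270: heading 180 -> 270
RT 180: heading 270 -> 90
Final: pos=(-31,-36), heading=90, 4 segment(s) drawn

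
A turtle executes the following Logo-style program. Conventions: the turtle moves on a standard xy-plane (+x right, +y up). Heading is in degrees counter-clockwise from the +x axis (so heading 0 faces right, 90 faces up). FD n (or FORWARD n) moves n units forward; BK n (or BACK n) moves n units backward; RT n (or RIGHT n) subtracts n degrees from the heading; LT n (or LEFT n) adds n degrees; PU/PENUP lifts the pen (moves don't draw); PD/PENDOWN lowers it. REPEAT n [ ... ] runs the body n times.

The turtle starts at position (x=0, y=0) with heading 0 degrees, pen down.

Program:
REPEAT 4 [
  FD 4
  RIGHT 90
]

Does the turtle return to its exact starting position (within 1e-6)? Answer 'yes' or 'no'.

Executing turtle program step by step:
Start: pos=(0,0), heading=0, pen down
REPEAT 4 [
  -- iteration 1/4 --
  FD 4: (0,0) -> (4,0) [heading=0, draw]
  RT 90: heading 0 -> 270
  -- iteration 2/4 --
  FD 4: (4,0) -> (4,-4) [heading=270, draw]
  RT 90: heading 270 -> 180
  -- iteration 3/4 --
  FD 4: (4,-4) -> (0,-4) [heading=180, draw]
  RT 90: heading 180 -> 90
  -- iteration 4/4 --
  FD 4: (0,-4) -> (0,0) [heading=90, draw]
  RT 90: heading 90 -> 0
]
Final: pos=(0,0), heading=0, 4 segment(s) drawn

Start position: (0, 0)
Final position: (0, 0)
Distance = 0; < 1e-6 -> CLOSED

Answer: yes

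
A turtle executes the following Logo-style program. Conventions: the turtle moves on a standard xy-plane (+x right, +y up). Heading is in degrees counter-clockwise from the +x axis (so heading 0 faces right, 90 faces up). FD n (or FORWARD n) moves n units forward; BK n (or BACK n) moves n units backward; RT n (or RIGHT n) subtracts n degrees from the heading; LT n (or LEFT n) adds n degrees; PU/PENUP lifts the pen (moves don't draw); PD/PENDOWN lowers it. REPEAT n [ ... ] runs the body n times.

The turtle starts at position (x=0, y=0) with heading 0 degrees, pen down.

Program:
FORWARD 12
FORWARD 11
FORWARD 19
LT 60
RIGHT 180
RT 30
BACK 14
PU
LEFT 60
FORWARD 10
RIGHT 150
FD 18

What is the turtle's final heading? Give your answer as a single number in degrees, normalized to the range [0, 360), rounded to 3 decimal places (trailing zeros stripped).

Executing turtle program step by step:
Start: pos=(0,0), heading=0, pen down
FD 12: (0,0) -> (12,0) [heading=0, draw]
FD 11: (12,0) -> (23,0) [heading=0, draw]
FD 19: (23,0) -> (42,0) [heading=0, draw]
LT 60: heading 0 -> 60
RT 180: heading 60 -> 240
RT 30: heading 240 -> 210
BK 14: (42,0) -> (54.124,7) [heading=210, draw]
PU: pen up
LT 60: heading 210 -> 270
FD 10: (54.124,7) -> (54.124,-3) [heading=270, move]
RT 150: heading 270 -> 120
FD 18: (54.124,-3) -> (45.124,12.588) [heading=120, move]
Final: pos=(45.124,12.588), heading=120, 4 segment(s) drawn

Answer: 120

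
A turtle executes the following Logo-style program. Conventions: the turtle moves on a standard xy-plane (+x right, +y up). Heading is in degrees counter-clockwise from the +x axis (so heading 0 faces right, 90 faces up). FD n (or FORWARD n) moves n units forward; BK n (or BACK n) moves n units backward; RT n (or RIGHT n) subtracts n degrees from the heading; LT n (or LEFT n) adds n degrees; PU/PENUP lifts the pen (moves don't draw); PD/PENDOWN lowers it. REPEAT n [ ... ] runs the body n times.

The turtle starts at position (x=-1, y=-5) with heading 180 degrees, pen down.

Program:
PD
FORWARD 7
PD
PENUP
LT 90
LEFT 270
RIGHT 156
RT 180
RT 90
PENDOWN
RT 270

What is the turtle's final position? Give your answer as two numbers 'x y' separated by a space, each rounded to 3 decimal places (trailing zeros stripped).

Executing turtle program step by step:
Start: pos=(-1,-5), heading=180, pen down
PD: pen down
FD 7: (-1,-5) -> (-8,-5) [heading=180, draw]
PD: pen down
PU: pen up
LT 90: heading 180 -> 270
LT 270: heading 270 -> 180
RT 156: heading 180 -> 24
RT 180: heading 24 -> 204
RT 90: heading 204 -> 114
PD: pen down
RT 270: heading 114 -> 204
Final: pos=(-8,-5), heading=204, 1 segment(s) drawn

Answer: -8 -5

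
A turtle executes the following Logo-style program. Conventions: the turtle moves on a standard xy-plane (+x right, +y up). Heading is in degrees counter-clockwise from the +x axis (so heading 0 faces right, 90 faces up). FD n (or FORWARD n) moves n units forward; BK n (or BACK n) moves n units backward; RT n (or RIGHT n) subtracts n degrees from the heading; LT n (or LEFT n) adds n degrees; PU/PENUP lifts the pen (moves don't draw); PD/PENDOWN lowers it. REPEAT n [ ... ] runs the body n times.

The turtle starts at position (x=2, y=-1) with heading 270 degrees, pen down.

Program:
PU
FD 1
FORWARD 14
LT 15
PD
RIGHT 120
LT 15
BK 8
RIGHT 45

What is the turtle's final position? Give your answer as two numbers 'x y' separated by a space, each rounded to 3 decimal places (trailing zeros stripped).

Answer: 10 -16

Derivation:
Executing turtle program step by step:
Start: pos=(2,-1), heading=270, pen down
PU: pen up
FD 1: (2,-1) -> (2,-2) [heading=270, move]
FD 14: (2,-2) -> (2,-16) [heading=270, move]
LT 15: heading 270 -> 285
PD: pen down
RT 120: heading 285 -> 165
LT 15: heading 165 -> 180
BK 8: (2,-16) -> (10,-16) [heading=180, draw]
RT 45: heading 180 -> 135
Final: pos=(10,-16), heading=135, 1 segment(s) drawn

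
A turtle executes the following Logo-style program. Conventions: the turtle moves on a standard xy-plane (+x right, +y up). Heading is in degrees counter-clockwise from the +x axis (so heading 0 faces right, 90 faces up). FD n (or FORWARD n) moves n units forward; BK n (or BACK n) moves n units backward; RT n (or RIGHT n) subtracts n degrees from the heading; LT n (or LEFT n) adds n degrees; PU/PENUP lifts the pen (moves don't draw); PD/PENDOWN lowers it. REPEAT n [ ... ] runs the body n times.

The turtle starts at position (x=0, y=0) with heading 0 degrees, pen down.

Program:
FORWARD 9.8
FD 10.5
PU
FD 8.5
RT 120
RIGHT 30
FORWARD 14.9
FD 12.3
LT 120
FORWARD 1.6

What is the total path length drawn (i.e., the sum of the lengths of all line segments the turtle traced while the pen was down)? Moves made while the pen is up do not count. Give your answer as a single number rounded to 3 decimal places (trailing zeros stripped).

Executing turtle program step by step:
Start: pos=(0,0), heading=0, pen down
FD 9.8: (0,0) -> (9.8,0) [heading=0, draw]
FD 10.5: (9.8,0) -> (20.3,0) [heading=0, draw]
PU: pen up
FD 8.5: (20.3,0) -> (28.8,0) [heading=0, move]
RT 120: heading 0 -> 240
RT 30: heading 240 -> 210
FD 14.9: (28.8,0) -> (15.896,-7.45) [heading=210, move]
FD 12.3: (15.896,-7.45) -> (5.244,-13.6) [heading=210, move]
LT 120: heading 210 -> 330
FD 1.6: (5.244,-13.6) -> (6.63,-14.4) [heading=330, move]
Final: pos=(6.63,-14.4), heading=330, 2 segment(s) drawn

Segment lengths:
  seg 1: (0,0) -> (9.8,0), length = 9.8
  seg 2: (9.8,0) -> (20.3,0), length = 10.5
Total = 20.3

Answer: 20.3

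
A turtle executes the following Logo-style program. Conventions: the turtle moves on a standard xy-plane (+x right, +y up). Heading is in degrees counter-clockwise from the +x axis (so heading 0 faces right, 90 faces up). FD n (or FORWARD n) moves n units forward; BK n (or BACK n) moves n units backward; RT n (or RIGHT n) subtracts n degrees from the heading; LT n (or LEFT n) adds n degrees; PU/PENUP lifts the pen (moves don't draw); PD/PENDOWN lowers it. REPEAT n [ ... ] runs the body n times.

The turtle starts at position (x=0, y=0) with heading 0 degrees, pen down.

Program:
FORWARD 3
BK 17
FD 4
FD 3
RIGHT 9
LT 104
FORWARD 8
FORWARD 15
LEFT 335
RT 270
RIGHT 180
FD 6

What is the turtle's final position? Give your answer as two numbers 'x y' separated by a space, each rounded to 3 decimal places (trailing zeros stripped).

Answer: -3.366 20.86

Derivation:
Executing turtle program step by step:
Start: pos=(0,0), heading=0, pen down
FD 3: (0,0) -> (3,0) [heading=0, draw]
BK 17: (3,0) -> (-14,0) [heading=0, draw]
FD 4: (-14,0) -> (-10,0) [heading=0, draw]
FD 3: (-10,0) -> (-7,0) [heading=0, draw]
RT 9: heading 0 -> 351
LT 104: heading 351 -> 95
FD 8: (-7,0) -> (-7.697,7.97) [heading=95, draw]
FD 15: (-7.697,7.97) -> (-9.005,22.912) [heading=95, draw]
LT 335: heading 95 -> 70
RT 270: heading 70 -> 160
RT 180: heading 160 -> 340
FD 6: (-9.005,22.912) -> (-3.366,20.86) [heading=340, draw]
Final: pos=(-3.366,20.86), heading=340, 7 segment(s) drawn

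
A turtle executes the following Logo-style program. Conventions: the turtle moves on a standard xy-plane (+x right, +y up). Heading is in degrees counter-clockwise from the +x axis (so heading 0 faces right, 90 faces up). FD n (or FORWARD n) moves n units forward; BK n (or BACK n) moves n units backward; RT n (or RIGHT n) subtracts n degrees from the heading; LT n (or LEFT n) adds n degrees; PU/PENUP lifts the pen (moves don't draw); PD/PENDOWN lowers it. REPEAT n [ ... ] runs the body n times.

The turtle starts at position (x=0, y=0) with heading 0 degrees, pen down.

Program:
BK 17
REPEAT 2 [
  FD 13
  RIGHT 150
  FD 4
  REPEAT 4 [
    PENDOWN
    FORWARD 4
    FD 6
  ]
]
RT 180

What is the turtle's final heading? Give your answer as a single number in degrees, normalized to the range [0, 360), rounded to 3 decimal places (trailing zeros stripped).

Executing turtle program step by step:
Start: pos=(0,0), heading=0, pen down
BK 17: (0,0) -> (-17,0) [heading=0, draw]
REPEAT 2 [
  -- iteration 1/2 --
  FD 13: (-17,0) -> (-4,0) [heading=0, draw]
  RT 150: heading 0 -> 210
  FD 4: (-4,0) -> (-7.464,-2) [heading=210, draw]
  REPEAT 4 [
    -- iteration 1/4 --
    PD: pen down
    FD 4: (-7.464,-2) -> (-10.928,-4) [heading=210, draw]
    FD 6: (-10.928,-4) -> (-16.124,-7) [heading=210, draw]
    -- iteration 2/4 --
    PD: pen down
    FD 4: (-16.124,-7) -> (-19.588,-9) [heading=210, draw]
    FD 6: (-19.588,-9) -> (-24.785,-12) [heading=210, draw]
    -- iteration 3/4 --
    PD: pen down
    FD 4: (-24.785,-12) -> (-28.249,-14) [heading=210, draw]
    FD 6: (-28.249,-14) -> (-33.445,-17) [heading=210, draw]
    -- iteration 4/4 --
    PD: pen down
    FD 4: (-33.445,-17) -> (-36.909,-19) [heading=210, draw]
    FD 6: (-36.909,-19) -> (-42.105,-22) [heading=210, draw]
  ]
  -- iteration 2/2 --
  FD 13: (-42.105,-22) -> (-53.363,-28.5) [heading=210, draw]
  RT 150: heading 210 -> 60
  FD 4: (-53.363,-28.5) -> (-51.363,-25.036) [heading=60, draw]
  REPEAT 4 [
    -- iteration 1/4 --
    PD: pen down
    FD 4: (-51.363,-25.036) -> (-49.363,-21.572) [heading=60, draw]
    FD 6: (-49.363,-21.572) -> (-46.363,-16.376) [heading=60, draw]
    -- iteration 2/4 --
    PD: pen down
    FD 4: (-46.363,-16.376) -> (-44.363,-12.912) [heading=60, draw]
    FD 6: (-44.363,-12.912) -> (-41.363,-7.715) [heading=60, draw]
    -- iteration 3/4 --
    PD: pen down
    FD 4: (-41.363,-7.715) -> (-39.363,-4.251) [heading=60, draw]
    FD 6: (-39.363,-4.251) -> (-36.363,0.945) [heading=60, draw]
    -- iteration 4/4 --
    PD: pen down
    FD 4: (-36.363,0.945) -> (-34.363,4.409) [heading=60, draw]
    FD 6: (-34.363,4.409) -> (-31.363,9.605) [heading=60, draw]
  ]
]
RT 180: heading 60 -> 240
Final: pos=(-31.363,9.605), heading=240, 21 segment(s) drawn

Answer: 240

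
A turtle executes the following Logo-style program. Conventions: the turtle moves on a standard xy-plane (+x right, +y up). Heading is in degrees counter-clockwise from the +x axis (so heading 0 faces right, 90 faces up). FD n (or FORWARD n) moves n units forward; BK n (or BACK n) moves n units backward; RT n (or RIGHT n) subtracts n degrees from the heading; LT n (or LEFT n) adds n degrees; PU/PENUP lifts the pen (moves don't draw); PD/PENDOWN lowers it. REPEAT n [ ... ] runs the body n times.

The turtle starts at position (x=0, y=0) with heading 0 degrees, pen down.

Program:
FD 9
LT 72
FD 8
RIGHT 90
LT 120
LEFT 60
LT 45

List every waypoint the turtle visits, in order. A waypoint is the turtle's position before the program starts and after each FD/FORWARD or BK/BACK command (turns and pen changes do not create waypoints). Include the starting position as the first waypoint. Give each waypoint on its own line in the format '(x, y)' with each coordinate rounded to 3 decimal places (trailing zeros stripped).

Executing turtle program step by step:
Start: pos=(0,0), heading=0, pen down
FD 9: (0,0) -> (9,0) [heading=0, draw]
LT 72: heading 0 -> 72
FD 8: (9,0) -> (11.472,7.608) [heading=72, draw]
RT 90: heading 72 -> 342
LT 120: heading 342 -> 102
LT 60: heading 102 -> 162
LT 45: heading 162 -> 207
Final: pos=(11.472,7.608), heading=207, 2 segment(s) drawn
Waypoints (3 total):
(0, 0)
(9, 0)
(11.472, 7.608)

Answer: (0, 0)
(9, 0)
(11.472, 7.608)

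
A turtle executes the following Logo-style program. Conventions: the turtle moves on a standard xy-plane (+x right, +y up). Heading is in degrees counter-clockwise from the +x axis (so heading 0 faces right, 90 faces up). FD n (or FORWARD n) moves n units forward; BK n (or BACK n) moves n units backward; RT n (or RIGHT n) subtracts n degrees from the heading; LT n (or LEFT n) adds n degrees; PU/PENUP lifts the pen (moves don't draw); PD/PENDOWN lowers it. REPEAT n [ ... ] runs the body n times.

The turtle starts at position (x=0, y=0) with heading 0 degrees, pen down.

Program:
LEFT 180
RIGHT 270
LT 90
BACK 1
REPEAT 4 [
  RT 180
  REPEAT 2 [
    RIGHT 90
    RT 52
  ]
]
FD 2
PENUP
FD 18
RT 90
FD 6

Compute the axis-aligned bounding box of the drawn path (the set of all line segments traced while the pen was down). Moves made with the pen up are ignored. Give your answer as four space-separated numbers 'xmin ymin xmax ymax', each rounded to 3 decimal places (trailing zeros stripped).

Executing turtle program step by step:
Start: pos=(0,0), heading=0, pen down
LT 180: heading 0 -> 180
RT 270: heading 180 -> 270
LT 90: heading 270 -> 0
BK 1: (0,0) -> (-1,0) [heading=0, draw]
REPEAT 4 [
  -- iteration 1/4 --
  RT 180: heading 0 -> 180
  REPEAT 2 [
    -- iteration 1/2 --
    RT 90: heading 180 -> 90
    RT 52: heading 90 -> 38
    -- iteration 2/2 --
    RT 90: heading 38 -> 308
    RT 52: heading 308 -> 256
  ]
  -- iteration 2/4 --
  RT 180: heading 256 -> 76
  REPEAT 2 [
    -- iteration 1/2 --
    RT 90: heading 76 -> 346
    RT 52: heading 346 -> 294
    -- iteration 2/2 --
    RT 90: heading 294 -> 204
    RT 52: heading 204 -> 152
  ]
  -- iteration 3/4 --
  RT 180: heading 152 -> 332
  REPEAT 2 [
    -- iteration 1/2 --
    RT 90: heading 332 -> 242
    RT 52: heading 242 -> 190
    -- iteration 2/2 --
    RT 90: heading 190 -> 100
    RT 52: heading 100 -> 48
  ]
  -- iteration 4/4 --
  RT 180: heading 48 -> 228
  REPEAT 2 [
    -- iteration 1/2 --
    RT 90: heading 228 -> 138
    RT 52: heading 138 -> 86
    -- iteration 2/2 --
    RT 90: heading 86 -> 356
    RT 52: heading 356 -> 304
  ]
]
FD 2: (-1,0) -> (0.118,-1.658) [heading=304, draw]
PU: pen up
FD 18: (0.118,-1.658) -> (10.184,-16.581) [heading=304, move]
RT 90: heading 304 -> 214
FD 6: (10.184,-16.581) -> (5.21,-19.936) [heading=214, move]
Final: pos=(5.21,-19.936), heading=214, 2 segment(s) drawn

Segment endpoints: x in {-1, 0, 0.118}, y in {-1.658, 0}
xmin=-1, ymin=-1.658, xmax=0.118, ymax=0

Answer: -1 -1.658 0.118 0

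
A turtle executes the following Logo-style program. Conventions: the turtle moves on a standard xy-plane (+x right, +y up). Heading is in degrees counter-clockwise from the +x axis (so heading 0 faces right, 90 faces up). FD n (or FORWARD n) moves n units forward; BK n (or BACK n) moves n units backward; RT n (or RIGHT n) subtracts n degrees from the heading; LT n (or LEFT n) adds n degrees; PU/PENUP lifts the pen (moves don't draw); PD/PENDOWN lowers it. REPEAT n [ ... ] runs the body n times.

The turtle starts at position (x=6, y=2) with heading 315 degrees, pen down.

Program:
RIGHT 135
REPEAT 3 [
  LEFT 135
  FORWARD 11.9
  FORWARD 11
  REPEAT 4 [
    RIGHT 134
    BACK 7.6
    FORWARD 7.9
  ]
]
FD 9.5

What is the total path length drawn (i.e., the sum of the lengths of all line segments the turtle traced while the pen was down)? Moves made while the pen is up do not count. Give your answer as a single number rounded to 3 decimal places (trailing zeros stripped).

Executing turtle program step by step:
Start: pos=(6,2), heading=315, pen down
RT 135: heading 315 -> 180
REPEAT 3 [
  -- iteration 1/3 --
  LT 135: heading 180 -> 315
  FD 11.9: (6,2) -> (14.415,-6.415) [heading=315, draw]
  FD 11: (14.415,-6.415) -> (22.193,-14.193) [heading=315, draw]
  REPEAT 4 [
    -- iteration 1/4 --
    RT 134: heading 315 -> 181
    BK 7.6: (22.193,-14.193) -> (29.792,-14.06) [heading=181, draw]
    FD 7.9: (29.792,-14.06) -> (21.893,-14.198) [heading=181, draw]
    -- iteration 2/4 --
    RT 134: heading 181 -> 47
    BK 7.6: (21.893,-14.198) -> (16.71,-19.756) [heading=47, draw]
    FD 7.9: (16.71,-19.756) -> (22.097,-13.979) [heading=47, draw]
    -- iteration 3/4 --
    RT 134: heading 47 -> 273
    BK 7.6: (22.097,-13.979) -> (21.7,-6.389) [heading=273, draw]
    FD 7.9: (21.7,-6.389) -> (22.113,-14.278) [heading=273, draw]
    -- iteration 4/4 --
    RT 134: heading 273 -> 139
    BK 7.6: (22.113,-14.278) -> (27.849,-19.264) [heading=139, draw]
    FD 7.9: (27.849,-19.264) -> (21.887,-14.081) [heading=139, draw]
  ]
  -- iteration 2/3 --
  LT 135: heading 139 -> 274
  FD 11.9: (21.887,-14.081) -> (22.717,-25.952) [heading=274, draw]
  FD 11: (22.717,-25.952) -> (23.484,-36.926) [heading=274, draw]
  REPEAT 4 [
    -- iteration 1/4 --
    RT 134: heading 274 -> 140
    BK 7.6: (23.484,-36.926) -> (29.306,-41.811) [heading=140, draw]
    FD 7.9: (29.306,-41.811) -> (23.254,-36.733) [heading=140, draw]
    -- iteration 2/4 --
    RT 134: heading 140 -> 6
    BK 7.6: (23.254,-36.733) -> (15.696,-37.527) [heading=6, draw]
    FD 7.9: (15.696,-37.527) -> (23.553,-36.701) [heading=6, draw]
    -- iteration 3/4 --
    RT 134: heading 6 -> 232
    BK 7.6: (23.553,-36.701) -> (28.232,-30.712) [heading=232, draw]
    FD 7.9: (28.232,-30.712) -> (23.368,-36.938) [heading=232, draw]
    -- iteration 4/4 --
    RT 134: heading 232 -> 98
    BK 7.6: (23.368,-36.938) -> (24.426,-44.464) [heading=98, draw]
    FD 7.9: (24.426,-44.464) -> (23.326,-36.641) [heading=98, draw]
  ]
  -- iteration 3/3 --
  LT 135: heading 98 -> 233
  FD 11.9: (23.326,-36.641) -> (16.165,-46.144) [heading=233, draw]
  FD 11: (16.165,-46.144) -> (9.545,-54.929) [heading=233, draw]
  REPEAT 4 [
    -- iteration 1/4 --
    RT 134: heading 233 -> 99
    BK 7.6: (9.545,-54.929) -> (10.734,-62.436) [heading=99, draw]
    FD 7.9: (10.734,-62.436) -> (9.498,-54.633) [heading=99, draw]
    -- iteration 2/4 --
    RT 134: heading 99 -> 325
    BK 7.6: (9.498,-54.633) -> (3.272,-50.274) [heading=325, draw]
    FD 7.9: (3.272,-50.274) -> (9.743,-54.805) [heading=325, draw]
    -- iteration 3/4 --
    RT 134: heading 325 -> 191
    BK 7.6: (9.743,-54.805) -> (17.204,-53.355) [heading=191, draw]
    FD 7.9: (17.204,-53.355) -> (9.449,-54.862) [heading=191, draw]
    -- iteration 4/4 --
    RT 134: heading 191 -> 57
    BK 7.6: (9.449,-54.862) -> (5.31,-61.236) [heading=57, draw]
    FD 7.9: (5.31,-61.236) -> (9.612,-54.611) [heading=57, draw]
  ]
]
FD 9.5: (9.612,-54.611) -> (14.786,-46.643) [heading=57, draw]
Final: pos=(14.786,-46.643), heading=57, 31 segment(s) drawn

Segment lengths:
  seg 1: (6,2) -> (14.415,-6.415), length = 11.9
  seg 2: (14.415,-6.415) -> (22.193,-14.193), length = 11
  seg 3: (22.193,-14.193) -> (29.792,-14.06), length = 7.6
  seg 4: (29.792,-14.06) -> (21.893,-14.198), length = 7.9
  seg 5: (21.893,-14.198) -> (16.71,-19.756), length = 7.6
  seg 6: (16.71,-19.756) -> (22.097,-13.979), length = 7.9
  seg 7: (22.097,-13.979) -> (21.7,-6.389), length = 7.6
  seg 8: (21.7,-6.389) -> (22.113,-14.278), length = 7.9
  seg 9: (22.113,-14.278) -> (27.849,-19.264), length = 7.6
  seg 10: (27.849,-19.264) -> (21.887,-14.081), length = 7.9
  seg 11: (21.887,-14.081) -> (22.717,-25.952), length = 11.9
  seg 12: (22.717,-25.952) -> (23.484,-36.926), length = 11
  seg 13: (23.484,-36.926) -> (29.306,-41.811), length = 7.6
  seg 14: (29.306,-41.811) -> (23.254,-36.733), length = 7.9
  seg 15: (23.254,-36.733) -> (15.696,-37.527), length = 7.6
  seg 16: (15.696,-37.527) -> (23.553,-36.701), length = 7.9
  seg 17: (23.553,-36.701) -> (28.232,-30.712), length = 7.6
  seg 18: (28.232,-30.712) -> (23.368,-36.938), length = 7.9
  seg 19: (23.368,-36.938) -> (24.426,-44.464), length = 7.6
  seg 20: (24.426,-44.464) -> (23.326,-36.641), length = 7.9
  seg 21: (23.326,-36.641) -> (16.165,-46.144), length = 11.9
  seg 22: (16.165,-46.144) -> (9.545,-54.929), length = 11
  seg 23: (9.545,-54.929) -> (10.734,-62.436), length = 7.6
  seg 24: (10.734,-62.436) -> (9.498,-54.633), length = 7.9
  seg 25: (9.498,-54.633) -> (3.272,-50.274), length = 7.6
  seg 26: (3.272,-50.274) -> (9.743,-54.805), length = 7.9
  seg 27: (9.743,-54.805) -> (17.204,-53.355), length = 7.6
  seg 28: (17.204,-53.355) -> (9.449,-54.862), length = 7.9
  seg 29: (9.449,-54.862) -> (5.31,-61.236), length = 7.6
  seg 30: (5.31,-61.236) -> (9.612,-54.611), length = 7.9
  seg 31: (9.612,-54.611) -> (14.786,-46.643), length = 9.5
Total = 264.2

Answer: 264.2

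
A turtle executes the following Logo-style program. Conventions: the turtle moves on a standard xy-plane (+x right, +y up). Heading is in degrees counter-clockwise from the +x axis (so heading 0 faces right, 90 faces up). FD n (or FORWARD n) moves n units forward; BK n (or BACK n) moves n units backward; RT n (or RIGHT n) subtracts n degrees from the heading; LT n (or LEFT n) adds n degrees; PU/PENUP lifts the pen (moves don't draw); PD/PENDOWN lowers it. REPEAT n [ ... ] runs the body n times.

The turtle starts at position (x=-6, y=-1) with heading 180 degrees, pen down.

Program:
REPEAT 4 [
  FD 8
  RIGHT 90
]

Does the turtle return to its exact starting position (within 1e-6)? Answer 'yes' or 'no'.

Executing turtle program step by step:
Start: pos=(-6,-1), heading=180, pen down
REPEAT 4 [
  -- iteration 1/4 --
  FD 8: (-6,-1) -> (-14,-1) [heading=180, draw]
  RT 90: heading 180 -> 90
  -- iteration 2/4 --
  FD 8: (-14,-1) -> (-14,7) [heading=90, draw]
  RT 90: heading 90 -> 0
  -- iteration 3/4 --
  FD 8: (-14,7) -> (-6,7) [heading=0, draw]
  RT 90: heading 0 -> 270
  -- iteration 4/4 --
  FD 8: (-6,7) -> (-6,-1) [heading=270, draw]
  RT 90: heading 270 -> 180
]
Final: pos=(-6,-1), heading=180, 4 segment(s) drawn

Start position: (-6, -1)
Final position: (-6, -1)
Distance = 0; < 1e-6 -> CLOSED

Answer: yes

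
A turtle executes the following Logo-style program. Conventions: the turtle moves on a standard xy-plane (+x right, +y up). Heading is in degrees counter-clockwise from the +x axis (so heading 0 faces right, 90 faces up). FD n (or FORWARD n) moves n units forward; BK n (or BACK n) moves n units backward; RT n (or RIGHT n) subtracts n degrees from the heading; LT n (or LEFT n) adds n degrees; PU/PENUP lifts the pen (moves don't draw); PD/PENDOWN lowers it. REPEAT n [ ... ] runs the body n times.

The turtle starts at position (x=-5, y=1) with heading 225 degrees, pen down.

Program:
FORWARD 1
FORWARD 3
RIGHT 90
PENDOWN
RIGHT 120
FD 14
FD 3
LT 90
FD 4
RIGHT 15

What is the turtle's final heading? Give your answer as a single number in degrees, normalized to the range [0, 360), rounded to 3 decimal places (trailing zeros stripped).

Executing turtle program step by step:
Start: pos=(-5,1), heading=225, pen down
FD 1: (-5,1) -> (-5.707,0.293) [heading=225, draw]
FD 3: (-5.707,0.293) -> (-7.828,-1.828) [heading=225, draw]
RT 90: heading 225 -> 135
PD: pen down
RT 120: heading 135 -> 15
FD 14: (-7.828,-1.828) -> (5.695,1.795) [heading=15, draw]
FD 3: (5.695,1.795) -> (8.592,2.571) [heading=15, draw]
LT 90: heading 15 -> 105
FD 4: (8.592,2.571) -> (7.557,6.435) [heading=105, draw]
RT 15: heading 105 -> 90
Final: pos=(7.557,6.435), heading=90, 5 segment(s) drawn

Answer: 90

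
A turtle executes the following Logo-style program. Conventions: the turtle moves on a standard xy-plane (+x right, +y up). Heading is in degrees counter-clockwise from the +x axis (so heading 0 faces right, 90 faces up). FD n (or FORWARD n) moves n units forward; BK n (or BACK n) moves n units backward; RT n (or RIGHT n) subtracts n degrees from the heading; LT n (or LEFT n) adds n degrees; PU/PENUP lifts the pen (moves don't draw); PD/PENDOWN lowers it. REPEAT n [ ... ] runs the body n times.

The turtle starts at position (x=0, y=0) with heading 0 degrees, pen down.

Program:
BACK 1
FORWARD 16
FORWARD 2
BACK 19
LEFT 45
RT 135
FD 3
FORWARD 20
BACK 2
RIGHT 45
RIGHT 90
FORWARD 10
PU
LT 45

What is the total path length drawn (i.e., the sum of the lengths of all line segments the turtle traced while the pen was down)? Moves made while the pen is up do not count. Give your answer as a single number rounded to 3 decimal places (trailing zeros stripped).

Answer: 73

Derivation:
Executing turtle program step by step:
Start: pos=(0,0), heading=0, pen down
BK 1: (0,0) -> (-1,0) [heading=0, draw]
FD 16: (-1,0) -> (15,0) [heading=0, draw]
FD 2: (15,0) -> (17,0) [heading=0, draw]
BK 19: (17,0) -> (-2,0) [heading=0, draw]
LT 45: heading 0 -> 45
RT 135: heading 45 -> 270
FD 3: (-2,0) -> (-2,-3) [heading=270, draw]
FD 20: (-2,-3) -> (-2,-23) [heading=270, draw]
BK 2: (-2,-23) -> (-2,-21) [heading=270, draw]
RT 45: heading 270 -> 225
RT 90: heading 225 -> 135
FD 10: (-2,-21) -> (-9.071,-13.929) [heading=135, draw]
PU: pen up
LT 45: heading 135 -> 180
Final: pos=(-9.071,-13.929), heading=180, 8 segment(s) drawn

Segment lengths:
  seg 1: (0,0) -> (-1,0), length = 1
  seg 2: (-1,0) -> (15,0), length = 16
  seg 3: (15,0) -> (17,0), length = 2
  seg 4: (17,0) -> (-2,0), length = 19
  seg 5: (-2,0) -> (-2,-3), length = 3
  seg 6: (-2,-3) -> (-2,-23), length = 20
  seg 7: (-2,-23) -> (-2,-21), length = 2
  seg 8: (-2,-21) -> (-9.071,-13.929), length = 10
Total = 73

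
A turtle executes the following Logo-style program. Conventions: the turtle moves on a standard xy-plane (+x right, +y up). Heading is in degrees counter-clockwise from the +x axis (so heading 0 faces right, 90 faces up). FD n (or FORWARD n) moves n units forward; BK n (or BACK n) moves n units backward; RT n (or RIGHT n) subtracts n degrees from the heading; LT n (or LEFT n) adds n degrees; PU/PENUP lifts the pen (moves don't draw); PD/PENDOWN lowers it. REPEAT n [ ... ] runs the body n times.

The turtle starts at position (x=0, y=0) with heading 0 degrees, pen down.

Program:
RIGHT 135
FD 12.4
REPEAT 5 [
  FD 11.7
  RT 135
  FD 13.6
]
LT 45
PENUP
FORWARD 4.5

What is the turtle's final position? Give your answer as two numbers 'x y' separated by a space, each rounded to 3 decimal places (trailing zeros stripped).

Answer: -3.38 -8.523

Derivation:
Executing turtle program step by step:
Start: pos=(0,0), heading=0, pen down
RT 135: heading 0 -> 225
FD 12.4: (0,0) -> (-8.768,-8.768) [heading=225, draw]
REPEAT 5 [
  -- iteration 1/5 --
  FD 11.7: (-8.768,-8.768) -> (-17.041,-17.041) [heading=225, draw]
  RT 135: heading 225 -> 90
  FD 13.6: (-17.041,-17.041) -> (-17.041,-3.441) [heading=90, draw]
  -- iteration 2/5 --
  FD 11.7: (-17.041,-3.441) -> (-17.041,8.259) [heading=90, draw]
  RT 135: heading 90 -> 315
  FD 13.6: (-17.041,8.259) -> (-7.425,-1.358) [heading=315, draw]
  -- iteration 3/5 --
  FD 11.7: (-7.425,-1.358) -> (0.849,-9.631) [heading=315, draw]
  RT 135: heading 315 -> 180
  FD 13.6: (0.849,-9.631) -> (-12.751,-9.631) [heading=180, draw]
  -- iteration 4/5 --
  FD 11.7: (-12.751,-9.631) -> (-24.451,-9.631) [heading=180, draw]
  RT 135: heading 180 -> 45
  FD 13.6: (-24.451,-9.631) -> (-14.835,-0.014) [heading=45, draw]
  -- iteration 5/5 --
  FD 11.7: (-14.835,-0.014) -> (-6.562,8.259) [heading=45, draw]
  RT 135: heading 45 -> 270
  FD 13.6: (-6.562,8.259) -> (-6.562,-5.341) [heading=270, draw]
]
LT 45: heading 270 -> 315
PU: pen up
FD 4.5: (-6.562,-5.341) -> (-3.38,-8.523) [heading=315, move]
Final: pos=(-3.38,-8.523), heading=315, 11 segment(s) drawn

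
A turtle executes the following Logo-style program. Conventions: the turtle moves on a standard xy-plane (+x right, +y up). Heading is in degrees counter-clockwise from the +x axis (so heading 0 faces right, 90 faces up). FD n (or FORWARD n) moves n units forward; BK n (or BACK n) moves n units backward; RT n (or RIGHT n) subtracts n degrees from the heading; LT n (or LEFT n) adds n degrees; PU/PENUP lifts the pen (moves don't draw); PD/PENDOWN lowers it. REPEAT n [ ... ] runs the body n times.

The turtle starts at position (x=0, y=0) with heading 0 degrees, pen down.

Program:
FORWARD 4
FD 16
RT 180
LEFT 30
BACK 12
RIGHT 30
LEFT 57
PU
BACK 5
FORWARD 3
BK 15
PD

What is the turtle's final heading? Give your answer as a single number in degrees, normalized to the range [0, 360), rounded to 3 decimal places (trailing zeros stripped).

Answer: 237

Derivation:
Executing turtle program step by step:
Start: pos=(0,0), heading=0, pen down
FD 4: (0,0) -> (4,0) [heading=0, draw]
FD 16: (4,0) -> (20,0) [heading=0, draw]
RT 180: heading 0 -> 180
LT 30: heading 180 -> 210
BK 12: (20,0) -> (30.392,6) [heading=210, draw]
RT 30: heading 210 -> 180
LT 57: heading 180 -> 237
PU: pen up
BK 5: (30.392,6) -> (33.116,10.193) [heading=237, move]
FD 3: (33.116,10.193) -> (31.482,7.677) [heading=237, move]
BK 15: (31.482,7.677) -> (39.651,20.257) [heading=237, move]
PD: pen down
Final: pos=(39.651,20.257), heading=237, 3 segment(s) drawn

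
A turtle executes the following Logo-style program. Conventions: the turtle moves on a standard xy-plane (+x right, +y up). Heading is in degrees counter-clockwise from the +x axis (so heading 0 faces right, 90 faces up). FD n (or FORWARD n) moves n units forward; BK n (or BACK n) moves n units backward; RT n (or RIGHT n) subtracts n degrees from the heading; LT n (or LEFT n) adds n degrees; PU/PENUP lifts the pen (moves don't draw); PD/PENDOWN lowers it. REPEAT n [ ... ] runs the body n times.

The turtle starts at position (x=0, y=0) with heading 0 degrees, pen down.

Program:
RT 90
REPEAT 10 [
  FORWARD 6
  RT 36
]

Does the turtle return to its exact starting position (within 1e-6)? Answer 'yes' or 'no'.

Answer: yes

Derivation:
Executing turtle program step by step:
Start: pos=(0,0), heading=0, pen down
RT 90: heading 0 -> 270
REPEAT 10 [
  -- iteration 1/10 --
  FD 6: (0,0) -> (0,-6) [heading=270, draw]
  RT 36: heading 270 -> 234
  -- iteration 2/10 --
  FD 6: (0,-6) -> (-3.527,-10.854) [heading=234, draw]
  RT 36: heading 234 -> 198
  -- iteration 3/10 --
  FD 6: (-3.527,-10.854) -> (-9.233,-12.708) [heading=198, draw]
  RT 36: heading 198 -> 162
  -- iteration 4/10 --
  FD 6: (-9.233,-12.708) -> (-14.939,-10.854) [heading=162, draw]
  RT 36: heading 162 -> 126
  -- iteration 5/10 --
  FD 6: (-14.939,-10.854) -> (-18.466,-6) [heading=126, draw]
  RT 36: heading 126 -> 90
  -- iteration 6/10 --
  FD 6: (-18.466,-6) -> (-18.466,0) [heading=90, draw]
  RT 36: heading 90 -> 54
  -- iteration 7/10 --
  FD 6: (-18.466,0) -> (-14.939,4.854) [heading=54, draw]
  RT 36: heading 54 -> 18
  -- iteration 8/10 --
  FD 6: (-14.939,4.854) -> (-9.233,6.708) [heading=18, draw]
  RT 36: heading 18 -> 342
  -- iteration 9/10 --
  FD 6: (-9.233,6.708) -> (-3.527,4.854) [heading=342, draw]
  RT 36: heading 342 -> 306
  -- iteration 10/10 --
  FD 6: (-3.527,4.854) -> (0,0) [heading=306, draw]
  RT 36: heading 306 -> 270
]
Final: pos=(0,0), heading=270, 10 segment(s) drawn

Start position: (0, 0)
Final position: (0, 0)
Distance = 0; < 1e-6 -> CLOSED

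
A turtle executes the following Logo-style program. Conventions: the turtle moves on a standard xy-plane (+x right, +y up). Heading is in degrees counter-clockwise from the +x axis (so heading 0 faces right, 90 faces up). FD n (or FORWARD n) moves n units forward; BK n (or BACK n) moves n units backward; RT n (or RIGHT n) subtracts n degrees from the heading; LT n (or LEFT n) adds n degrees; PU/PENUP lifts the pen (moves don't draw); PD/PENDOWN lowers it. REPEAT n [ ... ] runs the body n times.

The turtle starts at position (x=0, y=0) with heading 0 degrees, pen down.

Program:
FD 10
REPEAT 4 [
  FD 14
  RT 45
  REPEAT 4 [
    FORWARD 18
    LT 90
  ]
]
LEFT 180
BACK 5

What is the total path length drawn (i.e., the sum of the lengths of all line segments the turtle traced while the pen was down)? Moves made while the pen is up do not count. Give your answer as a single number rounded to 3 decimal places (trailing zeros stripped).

Executing turtle program step by step:
Start: pos=(0,0), heading=0, pen down
FD 10: (0,0) -> (10,0) [heading=0, draw]
REPEAT 4 [
  -- iteration 1/4 --
  FD 14: (10,0) -> (24,0) [heading=0, draw]
  RT 45: heading 0 -> 315
  REPEAT 4 [
    -- iteration 1/4 --
    FD 18: (24,0) -> (36.728,-12.728) [heading=315, draw]
    LT 90: heading 315 -> 45
    -- iteration 2/4 --
    FD 18: (36.728,-12.728) -> (49.456,0) [heading=45, draw]
    LT 90: heading 45 -> 135
    -- iteration 3/4 --
    FD 18: (49.456,0) -> (36.728,12.728) [heading=135, draw]
    LT 90: heading 135 -> 225
    -- iteration 4/4 --
    FD 18: (36.728,12.728) -> (24,0) [heading=225, draw]
    LT 90: heading 225 -> 315
  ]
  -- iteration 2/4 --
  FD 14: (24,0) -> (33.899,-9.899) [heading=315, draw]
  RT 45: heading 315 -> 270
  REPEAT 4 [
    -- iteration 1/4 --
    FD 18: (33.899,-9.899) -> (33.899,-27.899) [heading=270, draw]
    LT 90: heading 270 -> 0
    -- iteration 2/4 --
    FD 18: (33.899,-27.899) -> (51.899,-27.899) [heading=0, draw]
    LT 90: heading 0 -> 90
    -- iteration 3/4 --
    FD 18: (51.899,-27.899) -> (51.899,-9.899) [heading=90, draw]
    LT 90: heading 90 -> 180
    -- iteration 4/4 --
    FD 18: (51.899,-9.899) -> (33.899,-9.899) [heading=180, draw]
    LT 90: heading 180 -> 270
  ]
  -- iteration 3/4 --
  FD 14: (33.899,-9.899) -> (33.899,-23.899) [heading=270, draw]
  RT 45: heading 270 -> 225
  REPEAT 4 [
    -- iteration 1/4 --
    FD 18: (33.899,-23.899) -> (21.172,-36.627) [heading=225, draw]
    LT 90: heading 225 -> 315
    -- iteration 2/4 --
    FD 18: (21.172,-36.627) -> (33.899,-49.355) [heading=315, draw]
    LT 90: heading 315 -> 45
    -- iteration 3/4 --
    FD 18: (33.899,-49.355) -> (46.627,-36.627) [heading=45, draw]
    LT 90: heading 45 -> 135
    -- iteration 4/4 --
    FD 18: (46.627,-36.627) -> (33.899,-23.899) [heading=135, draw]
    LT 90: heading 135 -> 225
  ]
  -- iteration 4/4 --
  FD 14: (33.899,-23.899) -> (24,-33.799) [heading=225, draw]
  RT 45: heading 225 -> 180
  REPEAT 4 [
    -- iteration 1/4 --
    FD 18: (24,-33.799) -> (6,-33.799) [heading=180, draw]
    LT 90: heading 180 -> 270
    -- iteration 2/4 --
    FD 18: (6,-33.799) -> (6,-51.799) [heading=270, draw]
    LT 90: heading 270 -> 0
    -- iteration 3/4 --
    FD 18: (6,-51.799) -> (24,-51.799) [heading=0, draw]
    LT 90: heading 0 -> 90
    -- iteration 4/4 --
    FD 18: (24,-51.799) -> (24,-33.799) [heading=90, draw]
    LT 90: heading 90 -> 180
  ]
]
LT 180: heading 180 -> 0
BK 5: (24,-33.799) -> (19,-33.799) [heading=0, draw]
Final: pos=(19,-33.799), heading=0, 22 segment(s) drawn

Segment lengths:
  seg 1: (0,0) -> (10,0), length = 10
  seg 2: (10,0) -> (24,0), length = 14
  seg 3: (24,0) -> (36.728,-12.728), length = 18
  seg 4: (36.728,-12.728) -> (49.456,0), length = 18
  seg 5: (49.456,0) -> (36.728,12.728), length = 18
  seg 6: (36.728,12.728) -> (24,0), length = 18
  seg 7: (24,0) -> (33.899,-9.899), length = 14
  seg 8: (33.899,-9.899) -> (33.899,-27.899), length = 18
  seg 9: (33.899,-27.899) -> (51.899,-27.899), length = 18
  seg 10: (51.899,-27.899) -> (51.899,-9.899), length = 18
  seg 11: (51.899,-9.899) -> (33.899,-9.899), length = 18
  seg 12: (33.899,-9.899) -> (33.899,-23.899), length = 14
  seg 13: (33.899,-23.899) -> (21.172,-36.627), length = 18
  seg 14: (21.172,-36.627) -> (33.899,-49.355), length = 18
  seg 15: (33.899,-49.355) -> (46.627,-36.627), length = 18
  seg 16: (46.627,-36.627) -> (33.899,-23.899), length = 18
  seg 17: (33.899,-23.899) -> (24,-33.799), length = 14
  seg 18: (24,-33.799) -> (6,-33.799), length = 18
  seg 19: (6,-33.799) -> (6,-51.799), length = 18
  seg 20: (6,-51.799) -> (24,-51.799), length = 18
  seg 21: (24,-51.799) -> (24,-33.799), length = 18
  seg 22: (24,-33.799) -> (19,-33.799), length = 5
Total = 359

Answer: 359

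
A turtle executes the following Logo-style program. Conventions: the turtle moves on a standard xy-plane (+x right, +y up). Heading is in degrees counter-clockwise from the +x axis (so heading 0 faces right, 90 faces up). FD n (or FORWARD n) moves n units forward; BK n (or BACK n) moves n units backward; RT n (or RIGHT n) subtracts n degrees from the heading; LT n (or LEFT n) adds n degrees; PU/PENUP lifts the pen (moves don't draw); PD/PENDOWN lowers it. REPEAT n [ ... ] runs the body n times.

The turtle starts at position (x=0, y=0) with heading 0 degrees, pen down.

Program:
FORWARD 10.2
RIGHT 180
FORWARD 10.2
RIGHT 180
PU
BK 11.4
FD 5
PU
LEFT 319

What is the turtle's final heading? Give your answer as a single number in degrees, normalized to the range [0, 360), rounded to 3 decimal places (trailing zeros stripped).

Executing turtle program step by step:
Start: pos=(0,0), heading=0, pen down
FD 10.2: (0,0) -> (10.2,0) [heading=0, draw]
RT 180: heading 0 -> 180
FD 10.2: (10.2,0) -> (0,0) [heading=180, draw]
RT 180: heading 180 -> 0
PU: pen up
BK 11.4: (0,0) -> (-11.4,0) [heading=0, move]
FD 5: (-11.4,0) -> (-6.4,0) [heading=0, move]
PU: pen up
LT 319: heading 0 -> 319
Final: pos=(-6.4,0), heading=319, 2 segment(s) drawn

Answer: 319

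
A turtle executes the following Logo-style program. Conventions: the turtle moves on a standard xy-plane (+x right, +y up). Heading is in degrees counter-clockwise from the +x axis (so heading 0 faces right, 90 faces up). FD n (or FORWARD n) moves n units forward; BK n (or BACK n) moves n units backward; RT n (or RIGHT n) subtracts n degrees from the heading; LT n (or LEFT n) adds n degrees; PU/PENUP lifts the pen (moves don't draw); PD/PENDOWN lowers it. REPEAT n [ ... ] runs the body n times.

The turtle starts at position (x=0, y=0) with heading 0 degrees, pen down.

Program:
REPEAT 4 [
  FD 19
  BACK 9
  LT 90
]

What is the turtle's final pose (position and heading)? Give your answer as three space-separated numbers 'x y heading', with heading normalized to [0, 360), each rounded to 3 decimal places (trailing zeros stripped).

Executing turtle program step by step:
Start: pos=(0,0), heading=0, pen down
REPEAT 4 [
  -- iteration 1/4 --
  FD 19: (0,0) -> (19,0) [heading=0, draw]
  BK 9: (19,0) -> (10,0) [heading=0, draw]
  LT 90: heading 0 -> 90
  -- iteration 2/4 --
  FD 19: (10,0) -> (10,19) [heading=90, draw]
  BK 9: (10,19) -> (10,10) [heading=90, draw]
  LT 90: heading 90 -> 180
  -- iteration 3/4 --
  FD 19: (10,10) -> (-9,10) [heading=180, draw]
  BK 9: (-9,10) -> (0,10) [heading=180, draw]
  LT 90: heading 180 -> 270
  -- iteration 4/4 --
  FD 19: (0,10) -> (0,-9) [heading=270, draw]
  BK 9: (0,-9) -> (0,0) [heading=270, draw]
  LT 90: heading 270 -> 0
]
Final: pos=(0,0), heading=0, 8 segment(s) drawn

Answer: 0 0 0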